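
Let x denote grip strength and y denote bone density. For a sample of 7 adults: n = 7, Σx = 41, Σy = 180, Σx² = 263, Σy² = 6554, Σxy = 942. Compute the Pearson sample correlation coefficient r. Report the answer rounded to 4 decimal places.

Numerator: nΣxy − (Σx)(Σy) = 7·942 − (41)(180) = -786
Denominator: √[(nΣx²−(Σx)²)(nΣy²−(Σy)²)]
  nΣx²−(Σx)² = 7·263 − 1681 = 160;  nΣy²−(Σy)² = 7·6554 − 32400 = 13478
  √(160·13478) = √2156480 = 1468.4958
r = -786 / 1468.4958 = -0.5352

-0.5352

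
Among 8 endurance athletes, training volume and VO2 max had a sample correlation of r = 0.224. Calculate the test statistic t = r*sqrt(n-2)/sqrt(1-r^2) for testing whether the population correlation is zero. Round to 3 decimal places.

0.563

1 − r² = 1 − 0.050176 = 0.949824;  √(1−r²) = 0.974589
√(n−2) = √6 = 2.449490
t = r·√(n−2)/√(1−r²) = 0.224 · 2.449490 / 0.974589 = 0.563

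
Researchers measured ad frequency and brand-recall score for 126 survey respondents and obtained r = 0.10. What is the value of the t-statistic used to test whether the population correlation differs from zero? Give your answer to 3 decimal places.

t = r·√(n−2) / √(1−r²) with r = 0.10, n = 126
  = 0.10·√124 / √(1 − 0.0100)
  = 0.10·11.135529 / 0.994987
  = 1.113553 / 0.994987 = 1.119

1.119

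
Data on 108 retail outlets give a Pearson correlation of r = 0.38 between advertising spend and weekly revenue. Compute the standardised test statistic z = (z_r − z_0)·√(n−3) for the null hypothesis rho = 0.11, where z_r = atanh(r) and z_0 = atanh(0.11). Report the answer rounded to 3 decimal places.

2.968

z_r = atanh(0.38) = 0.400060,  z_0 = atanh(0.11) = 0.110447
SE = 1/√(n−3) = 1/√105 = 0.097590
z = (z_r − z_0)/SE = (0.400060 − 0.110447) / 0.097590 = 0.289613 / 0.097590 = 2.968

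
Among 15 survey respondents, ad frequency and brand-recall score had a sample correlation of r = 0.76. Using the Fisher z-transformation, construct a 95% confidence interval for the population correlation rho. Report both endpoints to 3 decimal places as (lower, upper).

Fisher z: z_r = atanh(r) = ½·ln((1+0.76)/(1−0.76)) = 0.996215
SE(z) = 1/√(n−3) = 1/√12 = 0.288675
95% ⇒ z* = 1.960; margin = 1.960·0.288675 = 0.565803
CI on z-scale: (0.430412, 1.562018)
Back-transform: tanh(0.430412) = 0.405666, tanh(1.562018) = 0.915747

(0.406, 0.916)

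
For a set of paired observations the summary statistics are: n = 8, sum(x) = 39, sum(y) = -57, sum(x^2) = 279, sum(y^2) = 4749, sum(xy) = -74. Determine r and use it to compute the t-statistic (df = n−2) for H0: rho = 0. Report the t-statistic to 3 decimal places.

0.851

S_xy = nΣxy − ΣxΣy = 8·(-74) − 39·(-57) = -592 − (-2223) = 1631
S_xx = nΣx² − (Σx)² = 8·279 − 39² = 2232 − 1521 = 711
S_yy = nΣy² − (Σy)² = 8·4749 − (-57)² = 37992 − 3249 = 34743
r = S_xy / √(S_xx·S_yy) = 1631 / √(711·34743) = 1631 / √24702273 = 1631 / 4970.1381 = 0.3282
t = r·√(n−2)/√(1−r²) = 0.3282·√6 / √(1−0.107715) = 0.803923 / 0.944608 = 0.851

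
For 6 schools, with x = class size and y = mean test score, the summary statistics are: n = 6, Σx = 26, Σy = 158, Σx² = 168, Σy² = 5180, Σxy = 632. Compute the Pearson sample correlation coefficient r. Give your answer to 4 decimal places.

-0.2218

S_xy = nΣxy − ΣxΣy = 6·632 − 26·158 = 3792 − 4108 = -316
S_xx = nΣx² − (Σx)² = 6·168 − 26² = 1008 − 676 = 332
S_yy = nΣy² − (Σy)² = 6·5180 − 158² = 31080 − 24964 = 6116
r = S_xy / √(S_xx·S_yy) = -316 / √(332·6116) = -316 / √2030512 = -316 / 1424.9604 = -0.2218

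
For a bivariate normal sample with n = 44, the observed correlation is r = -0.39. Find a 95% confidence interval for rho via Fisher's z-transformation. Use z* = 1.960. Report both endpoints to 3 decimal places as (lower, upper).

Fisher z: z_r = atanh(r) = ½·ln((1+(-0.39))/(1−(-0.39))) = -0.411800
SE(z) = 1/√(n−3) = 1/√41 = 0.156174
95% ⇒ z* = 1.960; margin = 1.960·0.156174 = 0.306101
CI on z-scale: (-0.717901, -0.105699)
Back-transform: tanh(-0.717901) = -0.615607, tanh(-0.105699) = -0.105307

(-0.616, -0.105)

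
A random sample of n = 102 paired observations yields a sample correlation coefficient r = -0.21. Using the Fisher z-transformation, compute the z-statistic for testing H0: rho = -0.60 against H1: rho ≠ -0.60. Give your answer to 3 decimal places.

Fisher z: atanh(-0.21) = -0.213171, atanh(-0.60) = -0.693147
z = (z_r − z_0)·√(n−3) = (-0.213171 − (-0.693147))·√99 = 0.479976 · 9.949874 = 4.776

4.776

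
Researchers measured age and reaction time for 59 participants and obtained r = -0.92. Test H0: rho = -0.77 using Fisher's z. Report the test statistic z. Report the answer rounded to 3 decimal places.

z_r = atanh(-0.92) = -1.589027,  z_0 = atanh(-0.77) = -1.020328
SE = 1/√(n−3) = 1/√56 = 0.133631
z = (z_r − z_0)/SE = (-1.589027 − (-1.020328)) / 0.133631 = -0.568699 / 0.133631 = -4.256

-4.256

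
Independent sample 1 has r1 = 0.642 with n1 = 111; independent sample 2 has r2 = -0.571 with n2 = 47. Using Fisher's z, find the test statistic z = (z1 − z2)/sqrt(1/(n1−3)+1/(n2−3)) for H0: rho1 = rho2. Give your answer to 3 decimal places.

7.887

z1 = atanh(0.642) = 0.761569,  z2 = atanh(-0.571) = -0.649005
SE = √(1/(n1−3) + 1/(n2−3)) = √(1/108 + 1/44) = √(0.0092593 + 0.0227273) = √0.0319866 = 0.178848
z = (z1 − z2)/SE = (0.761569 − (-0.649005)) / 0.178848 = 1.410574 / 0.178848 = 7.887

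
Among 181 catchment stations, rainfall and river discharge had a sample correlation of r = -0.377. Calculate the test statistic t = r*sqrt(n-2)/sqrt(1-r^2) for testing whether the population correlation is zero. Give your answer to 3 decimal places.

-5.446

1 − r² = 1 − 0.142129 = 0.857871;  √(1−r²) = 0.926213
√(n−2) = √179 = 13.379088
t = r·√(n−2)/√(1−r²) = -0.377 · 13.379088 / 0.926213 = -5.446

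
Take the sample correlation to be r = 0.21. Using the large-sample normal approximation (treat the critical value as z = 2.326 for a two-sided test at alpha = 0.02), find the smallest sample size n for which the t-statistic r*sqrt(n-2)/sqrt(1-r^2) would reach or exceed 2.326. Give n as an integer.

Need r·√(n−2)/√(1−r²) ≥ 2.326
√(n−2) ≥ 2.326·√(1−0.0441) / 0.21 = 2.326·0.977701 / 0.21 = 10.8292
n−2 ≥ 117.2716  ⇒  n ≥ 119.2716
Smallest integer n = 120

120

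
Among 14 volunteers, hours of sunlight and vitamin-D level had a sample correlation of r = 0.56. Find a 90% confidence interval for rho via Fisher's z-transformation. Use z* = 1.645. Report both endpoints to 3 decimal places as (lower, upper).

z_r = atanh(0.56) = 0.632833;  SE = 1/√(n−3) = 1/√11 = 0.301511
z-limits: 0.632833 ± 1.645·0.301511 = 0.632833 ± 0.495986 = [0.136847, 1.128819]
ρ-limits: (tanh 0.136847, tanh 1.128819) = (0.136, 0.811)

(0.136, 0.811)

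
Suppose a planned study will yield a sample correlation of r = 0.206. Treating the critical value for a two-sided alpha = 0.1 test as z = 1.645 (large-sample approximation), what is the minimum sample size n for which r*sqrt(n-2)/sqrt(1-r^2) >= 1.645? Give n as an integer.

Need r·√(n−2)/√(1−r²) ≥ 1.645
√(n−2) ≥ 1.645·√(1−0.042436) / 0.206 = 1.645·0.978552 / 0.206 = 7.8142
n−2 ≥ 61.0617  ⇒  n ≥ 63.0617
Smallest integer n = 64

64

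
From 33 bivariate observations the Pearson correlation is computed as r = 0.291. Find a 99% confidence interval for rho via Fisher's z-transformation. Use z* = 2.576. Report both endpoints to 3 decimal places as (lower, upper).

(-0.169, 0.647)

z_r = atanh(0.291) = 0.299658;  SE = 1/√(n−3) = 1/√30 = 0.182574
z-limits: 0.299658 ± 2.576·0.182574 = 0.299658 ± 0.470311 = [-0.170653, 0.769969]
ρ-limits: (tanh -0.170653, tanh 0.769969) = (-0.169, 0.647)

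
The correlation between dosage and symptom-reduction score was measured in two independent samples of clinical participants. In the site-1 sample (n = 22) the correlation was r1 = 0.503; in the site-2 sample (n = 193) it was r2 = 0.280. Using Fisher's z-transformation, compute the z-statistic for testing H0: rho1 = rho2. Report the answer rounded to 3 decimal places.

1.104

Fisher z-transforms: z1 = atanh(0.503) = 0.553314, z2 = atanh(0.280) = 0.287682; difference d = 0.265632
Var(d) = 1/19 + 1/190 = 0.0526316 + 0.0052632 = 0.0578948
z = d/√Var(d) = 0.265632 / √0.0578948 = 0.265632 / 0.240613 = 1.104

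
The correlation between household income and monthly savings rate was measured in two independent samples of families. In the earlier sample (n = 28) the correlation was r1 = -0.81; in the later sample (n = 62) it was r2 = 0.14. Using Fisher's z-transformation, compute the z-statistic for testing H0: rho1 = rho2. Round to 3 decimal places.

-5.313

z1 = atanh(-0.81) = -1.127029,  z2 = atanh(0.14) = 0.140926
SE = √(1/(n1−3) + 1/(n2−3)) = √(1/25 + 1/59) = √(0.0400000 + 0.0169492) = √0.0569492 = 0.238640
z = (z1 − z2)/SE = (-1.127029 − 0.140926) / 0.238640 = -1.267955 / 0.238640 = -5.313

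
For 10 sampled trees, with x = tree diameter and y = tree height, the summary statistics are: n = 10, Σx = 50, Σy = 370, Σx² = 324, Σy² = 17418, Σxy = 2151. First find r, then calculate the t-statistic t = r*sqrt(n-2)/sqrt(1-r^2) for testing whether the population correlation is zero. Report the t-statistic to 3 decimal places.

S_xy = nΣxy − ΣxΣy = 10·2151 − 50·370 = 21510 − 18500 = 3010
S_xx = nΣx² − (Σx)² = 10·324 − 50² = 3240 − 2500 = 740
S_yy = nΣy² − (Σy)² = 10·17418 − 370² = 174180 − 136900 = 37280
r = S_xy / √(S_xx·S_yy) = 3010 / √(740·37280) = 3010 / √27587200 = 3010 / 5252.3519 = 0.5731
t = r·√(n−2)/√(1−r²) = 0.5731·√8 / √(1−0.328444) = 1.620972 / 0.819485 = 1.978

1.978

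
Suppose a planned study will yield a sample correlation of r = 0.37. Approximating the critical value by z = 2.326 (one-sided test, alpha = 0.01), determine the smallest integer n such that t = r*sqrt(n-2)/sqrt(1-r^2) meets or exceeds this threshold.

37

r√(n−2)/√(1−r²) ≥ 2.326  ⇔  n−2 ≥ (2.326)²·(1−r²)/r²
(1−r²)/r² = (1−0.1369)/0.1369 = 6.3046
n ≥ 2 + 5.410276·6.3046 = 2 + 34.1096 = 36.1096
⌈36.1096⌉ = 37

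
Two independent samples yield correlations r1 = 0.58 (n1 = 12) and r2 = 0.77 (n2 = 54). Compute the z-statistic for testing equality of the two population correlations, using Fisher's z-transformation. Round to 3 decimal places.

-0.990

z1 = atanh(0.58) = 0.662463,  z2 = atanh(0.77) = 1.020328
SE = √(1/(n1−3) + 1/(n2−3)) = √(1/9 + 1/51) = √(0.1111111 + 0.0196078) = √0.1307189 = 0.361551
z = (z1 − z2)/SE = (0.662463 − 1.020328) / 0.361551 = -0.357865 / 0.361551 = -0.990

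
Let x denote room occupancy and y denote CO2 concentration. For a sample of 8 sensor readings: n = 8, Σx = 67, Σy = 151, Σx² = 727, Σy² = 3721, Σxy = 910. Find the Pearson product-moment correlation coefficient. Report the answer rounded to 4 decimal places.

S_xy = nΣxy − ΣxΣy = 8·910 − 67·151 = 7280 − 10117 = -2837
S_xx = nΣx² − (Σx)² = 8·727 − 67² = 5816 − 4489 = 1327
S_yy = nΣy² − (Σy)² = 8·3721 − 151² = 29768 − 22801 = 6967
r = S_xy / √(S_xx·S_yy) = -2837 / √(1327·6967) = -2837 / √9245209 = -2837 / 3040.5935 = -0.9330

-0.9330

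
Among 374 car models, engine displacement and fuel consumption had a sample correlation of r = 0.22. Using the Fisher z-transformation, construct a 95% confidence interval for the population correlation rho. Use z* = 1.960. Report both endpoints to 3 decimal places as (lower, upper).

Fisher z: z_r = atanh(r) = ½·ln((1+0.22)/(1−0.22)) = 0.223656
SE(z) = 1/√(n−3) = 1/√371 = 0.051917
95% ⇒ z* = 1.960; margin = 1.960·0.051917 = 0.101757
CI on z-scale: (0.121899, 0.325413)
Back-transform: tanh(0.121899) = 0.121299, tanh(0.325413) = 0.314393

(0.121, 0.314)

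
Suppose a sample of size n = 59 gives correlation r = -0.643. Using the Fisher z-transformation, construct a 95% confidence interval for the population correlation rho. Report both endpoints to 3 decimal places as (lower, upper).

(-0.772, -0.463)

z_r = atanh(-0.643) = -0.763272;  SE = 1/√(n−3) = 1/√56 = 0.133631
z-limits: -0.763272 ± 1.960·0.133631 = -0.763272 ± 0.261917 = [-1.025189, -0.501355]
ρ-limits: (tanh -1.025189, tanh -0.501355) = (-0.772, -0.463)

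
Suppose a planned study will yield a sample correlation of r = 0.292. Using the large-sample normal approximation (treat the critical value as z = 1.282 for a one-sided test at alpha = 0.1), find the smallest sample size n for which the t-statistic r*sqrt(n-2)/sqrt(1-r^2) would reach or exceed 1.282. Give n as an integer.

r√(n−2)/√(1−r²) ≥ 1.282  ⇔  n−2 ≥ (1.282)²·(1−r²)/r²
(1−r²)/r² = (1−0.085264)/0.085264 = 10.7283
n ≥ 2 + 1.643524·10.7283 = 2 + 17.6322 = 19.6322
⌈19.6322⌉ = 20

20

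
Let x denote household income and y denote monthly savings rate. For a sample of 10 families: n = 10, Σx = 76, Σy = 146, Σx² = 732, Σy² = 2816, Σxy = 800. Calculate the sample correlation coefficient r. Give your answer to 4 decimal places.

S_xy = nΣxy − ΣxΣy = 10·800 − 76·146 = 8000 − 11096 = -3096
S_xx = nΣx² − (Σx)² = 10·732 − 76² = 7320 − 5776 = 1544
S_yy = nΣy² − (Σy)² = 10·2816 − 146² = 28160 − 21316 = 6844
r = S_xy / √(S_xx·S_yy) = -3096 / √(1544·6844) = -3096 / √10567136 = -3096 / 3250.7132 = -0.9524

-0.9524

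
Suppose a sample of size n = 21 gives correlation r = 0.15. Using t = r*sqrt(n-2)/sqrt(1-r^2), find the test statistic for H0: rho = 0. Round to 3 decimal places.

0.661

t = r·√(n−2) / √(1−r²) with r = 0.15, n = 21
  = 0.15·√19 / √(1 − 0.0225)
  = 0.15·4.358899 / 0.988686
  = 0.653835 / 0.988686 = 0.661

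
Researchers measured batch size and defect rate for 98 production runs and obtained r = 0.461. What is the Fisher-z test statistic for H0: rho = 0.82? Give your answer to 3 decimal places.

z_r = atanh(0.461) = 0.498580,  z_0 = atanh(0.82) = 1.156817
SE = 1/√(n−3) = 1/√95 = 0.102598
z = (z_r − z_0)/SE = (0.498580 − 1.156817) / 0.102598 = -0.658237 / 0.102598 = -6.416

-6.416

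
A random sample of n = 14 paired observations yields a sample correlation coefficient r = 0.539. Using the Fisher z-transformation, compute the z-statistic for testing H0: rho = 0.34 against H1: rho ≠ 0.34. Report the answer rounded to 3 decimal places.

0.825

z_r = atanh(0.539) = 0.602745,  z_0 = atanh(0.34) = 0.354093
SE = 1/√(n−3) = 1/√11 = 0.301511
z = (z_r − z_0)/SE = (0.602745 − 0.354093) / 0.301511 = 0.248652 / 0.301511 = 0.825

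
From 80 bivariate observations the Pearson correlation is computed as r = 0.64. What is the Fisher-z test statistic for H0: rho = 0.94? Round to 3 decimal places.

-8.598

Fisher z: atanh(0.64) = 0.758174, atanh(0.94) = 1.738049
z = (z_r − z_0)·√(n−3) = (0.758174 − 1.738049)·√77 = -0.979875 · 8.774964 = -8.598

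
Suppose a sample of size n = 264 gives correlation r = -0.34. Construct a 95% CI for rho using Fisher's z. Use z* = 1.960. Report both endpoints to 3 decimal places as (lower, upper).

z_r = atanh(-0.34) = -0.354093;  SE = 1/√(n−3) = 1/√261 = 0.061898
z-limits: -0.354093 ± 1.960·0.061898 = -0.354093 ± 0.121320 = [-0.475413, -0.232773]
ρ-limits: (tanh -0.475413, tanh -0.232773) = (-0.443, -0.229)

(-0.443, -0.229)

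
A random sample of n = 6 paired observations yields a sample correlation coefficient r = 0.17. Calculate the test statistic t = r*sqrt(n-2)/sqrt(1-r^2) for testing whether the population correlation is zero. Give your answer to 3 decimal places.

t = r·√(n−2) / √(1−r²) with r = 0.17, n = 6
  = 0.17·√4 / √(1 − 0.0289)
  = 0.17·2.000000 / 0.985444
  = 0.340000 / 0.985444 = 0.345

0.345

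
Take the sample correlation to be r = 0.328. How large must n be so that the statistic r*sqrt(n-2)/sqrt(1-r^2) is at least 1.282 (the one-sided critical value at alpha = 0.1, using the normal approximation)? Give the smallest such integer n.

r√(n−2)/√(1−r²) ≥ 1.282  ⇔  n−2 ≥ (1.282)²·(1−r²)/r²
(1−r²)/r² = (1−0.107584)/0.107584 = 8.2951
n ≥ 2 + 1.643524·8.2951 = 2 + 13.6332 = 15.6332
⌈15.6332⌉ = 16

16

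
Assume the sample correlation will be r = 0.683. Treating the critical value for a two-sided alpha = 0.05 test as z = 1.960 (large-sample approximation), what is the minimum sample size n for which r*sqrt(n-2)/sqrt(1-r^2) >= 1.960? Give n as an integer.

r√(n−2)/√(1−r²) ≥ 1.960  ⇔  n−2 ≥ (1.960)²·(1−r²)/r²
(1−r²)/r² = (1−0.466489)/0.466489 = 1.1437
n ≥ 2 + 3.8416·1.1437 = 2 + 4.3936 = 6.3936
⌈6.3936⌉ = 7

7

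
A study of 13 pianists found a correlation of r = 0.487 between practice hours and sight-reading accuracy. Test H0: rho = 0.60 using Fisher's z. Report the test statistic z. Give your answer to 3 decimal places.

z_r = atanh(0.487) = 0.532120,  z_0 = atanh(0.60) = 0.693147
SE = 1/√(n−3) = 1/√10 = 0.316228
z = (z_r − z_0)/SE = (0.532120 − 0.693147) / 0.316228 = -0.161027 / 0.316228 = -0.509

-0.509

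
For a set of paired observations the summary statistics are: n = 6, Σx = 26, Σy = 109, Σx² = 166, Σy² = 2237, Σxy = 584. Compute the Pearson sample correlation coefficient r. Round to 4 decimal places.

0.9541

S_xy = nΣxy − ΣxΣy = 6·584 − 26·109 = 3504 − 2834 = 670
S_xx = nΣx² − (Σx)² = 6·166 − 26² = 996 − 676 = 320
S_yy = nΣy² − (Σy)² = 6·2237 − 109² = 13422 − 11881 = 1541
r = S_xy / √(S_xx·S_yy) = 670 / √(320·1541) = 670 / √493120 = 670 / 702.2250 = 0.9541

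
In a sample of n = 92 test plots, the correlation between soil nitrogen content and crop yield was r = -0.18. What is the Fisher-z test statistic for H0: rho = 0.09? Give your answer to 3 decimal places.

-2.568

z_r = atanh(-0.18) = -0.181983,  z_0 = atanh(0.09) = 0.090244
SE = 1/√(n−3) = 1/√89 = 0.106000
z = (z_r − z_0)/SE = (-0.181983 − 0.090244) / 0.106000 = -0.272227 / 0.106000 = -2.568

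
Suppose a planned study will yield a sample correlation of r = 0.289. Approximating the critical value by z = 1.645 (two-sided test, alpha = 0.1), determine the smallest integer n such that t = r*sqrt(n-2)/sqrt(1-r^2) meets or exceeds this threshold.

32

Need r·√(n−2)/√(1−r²) ≥ 1.645
√(n−2) ≥ 1.645·√(1−0.083521) / 0.289 = 1.645·0.957329 / 0.289 = 5.4492
n−2 ≥ 29.6938  ⇒  n ≥ 31.6938
Smallest integer n = 32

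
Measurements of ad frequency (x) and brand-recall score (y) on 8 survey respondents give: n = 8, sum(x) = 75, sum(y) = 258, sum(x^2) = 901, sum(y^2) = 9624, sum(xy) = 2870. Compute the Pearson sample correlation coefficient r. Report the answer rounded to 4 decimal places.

0.8885

S_xy = nΣxy − ΣxΣy = 8·2870 − 75·258 = 22960 − 19350 = 3610
S_xx = nΣx² − (Σx)² = 8·901 − 75² = 7208 − 5625 = 1583
S_yy = nΣy² − (Σy)² = 8·9624 − 258² = 76992 − 66564 = 10428
r = S_xy / √(S_xx·S_yy) = 3610 / √(1583·10428) = 3610 / √16507524 = 3610 / 4062.9452 = 0.8885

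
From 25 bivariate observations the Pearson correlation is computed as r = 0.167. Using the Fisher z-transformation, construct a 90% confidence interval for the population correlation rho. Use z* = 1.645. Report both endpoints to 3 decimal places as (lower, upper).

(-0.180, 0.477)

Fisher z: z_r = atanh(r) = ½·ln((1+0.167)/(1−0.167)) = 0.168579
SE(z) = 1/√(n−3) = 1/√22 = 0.213201
90% ⇒ z* = 1.645; margin = 1.645·0.213201 = 0.350716
CI on z-scale: (-0.182137, 0.519295)
Back-transform: tanh(-0.182137) = -0.180149, tanh(0.519295) = 0.477156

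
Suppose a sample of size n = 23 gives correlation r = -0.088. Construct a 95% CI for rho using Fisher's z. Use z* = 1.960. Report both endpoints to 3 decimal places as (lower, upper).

(-0.483, 0.336)

Fisher z: z_r = atanh(r) = ½·ln((1+(-0.088))/(1−(-0.088))) = -0.088228
SE(z) = 1/√(n−3) = 1/√20 = 0.223607
95% ⇒ z* = 1.960; margin = 1.960·0.223607 = 0.438270
CI on z-scale: (-0.526498, 0.350042)
Back-transform: tanh(-0.526498) = -0.482700, tanh(0.350042) = 0.336413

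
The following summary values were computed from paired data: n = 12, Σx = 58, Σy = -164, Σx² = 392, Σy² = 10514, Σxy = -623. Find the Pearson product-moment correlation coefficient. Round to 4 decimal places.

S_xy = nΣxy − ΣxΣy = 12·(-623) − 58·(-164) = -7476 − (-9512) = 2036
S_xx = nΣx² − (Σx)² = 12·392 − 58² = 4704 − 3364 = 1340
S_yy = nΣy² − (Σy)² = 12·10514 − (-164)² = 126168 − 26896 = 99272
r = S_xy / √(S_xx·S_yy) = 2036 / √(1340·99272) = 2036 / √133024480 = 2036 / 11533.6239 = 0.1765

0.1765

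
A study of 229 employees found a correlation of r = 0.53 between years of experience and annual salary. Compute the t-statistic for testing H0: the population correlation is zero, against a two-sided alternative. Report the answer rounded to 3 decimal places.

9.417

t = r·√(n−2) / √(1−r²) with r = 0.53, n = 229
  = 0.53·√227 / √(1 − 0.2809)
  = 0.53·15.066519 / 0.847998
  = 7.985255 / 0.847998 = 9.417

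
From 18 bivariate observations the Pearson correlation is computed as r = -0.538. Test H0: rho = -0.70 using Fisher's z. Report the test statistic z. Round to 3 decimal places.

1.030

Fisher z: atanh(-0.538) = -0.601337, atanh(-0.70) = -0.867301
z = (z_r − z_0)·√(n−3) = (-0.601337 − (-0.867301))·√15 = 0.265964 · 3.872983 = 1.030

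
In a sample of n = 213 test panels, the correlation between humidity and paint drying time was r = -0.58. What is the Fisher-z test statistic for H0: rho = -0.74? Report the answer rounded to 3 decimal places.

z_r = atanh(-0.58) = -0.662463,  z_0 = atanh(-0.74) = -0.950479
SE = 1/√(n−3) = 1/√210 = 0.069007
z = (z_r − z_0)/SE = (-0.662463 − (-0.950479)) / 0.069007 = 0.288016 / 0.069007 = 4.174

4.174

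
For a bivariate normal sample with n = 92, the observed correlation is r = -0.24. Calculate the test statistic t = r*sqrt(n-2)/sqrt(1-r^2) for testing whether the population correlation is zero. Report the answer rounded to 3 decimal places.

-2.345

1 − r² = 1 − 0.0576 = 0.9424;  √(1−r²) = 0.970773
√(n−2) = √90 = 9.486833
t = r·√(n−2)/√(1−r²) = -0.24 · 9.486833 / 0.970773 = -2.345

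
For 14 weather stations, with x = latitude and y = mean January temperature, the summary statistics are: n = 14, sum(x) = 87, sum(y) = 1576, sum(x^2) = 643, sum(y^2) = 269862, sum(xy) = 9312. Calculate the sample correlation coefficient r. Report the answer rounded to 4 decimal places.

Numerator: nΣxy − (Σx)(Σy) = 14·9312 − (87)(1576) = -6744
Denominator: √[(nΣx²−(Σx)²)(nΣy²−(Σy)²)]
  nΣx²−(Σx)² = 14·643 − 7569 = 1433;  nΣy²−(Σy)² = 14·269862 − 2483776 = 1294292
  √(1433·1294292) = √1854720436 = 43066.4653
r = -6744 / 43066.4653 = -0.1566

-0.1566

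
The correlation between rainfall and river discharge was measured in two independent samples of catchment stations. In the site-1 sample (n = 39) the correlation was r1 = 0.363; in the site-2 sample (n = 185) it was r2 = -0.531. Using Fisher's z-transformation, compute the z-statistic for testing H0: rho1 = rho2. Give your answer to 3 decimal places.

z1 = atanh(0.363) = 0.380337,  z2 = atanh(-0.531) = -0.591537
SE = √(1/(n1−3) + 1/(n2−3)) = √(1/36 + 1/182) = √(0.0277778 + 0.0054945) = √0.0332723 = 0.182407
z = (z1 − z2)/SE = (0.380337 − (-0.591537)) / 0.182407 = 0.971874 / 0.182407 = 5.328

5.328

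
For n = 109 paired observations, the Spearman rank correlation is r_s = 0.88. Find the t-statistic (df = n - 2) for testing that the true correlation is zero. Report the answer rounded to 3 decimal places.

t = r_s·√(n−2) / √(1−r_s²) with r_s = 0.88, n = 109
  = 0.88·√107 / √(1 − 0.7744)
  = 0.88·10.344080 / 0.474974
  = 9.102790 / 0.474974 = 19.165

19.165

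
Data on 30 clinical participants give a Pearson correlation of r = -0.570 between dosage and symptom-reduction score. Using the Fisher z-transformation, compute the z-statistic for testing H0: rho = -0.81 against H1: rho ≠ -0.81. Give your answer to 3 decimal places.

2.492

Fisher z: atanh(-0.570) = -0.647523, atanh(-0.81) = -1.127029
z = (z_r − z_0)·√(n−3) = (-0.647523 − (-1.127029))·√27 = 0.479506 · 5.196152 = 2.492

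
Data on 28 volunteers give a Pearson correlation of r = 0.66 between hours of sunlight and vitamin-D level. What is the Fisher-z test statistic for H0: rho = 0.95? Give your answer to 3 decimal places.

Fisher z: atanh(0.66) = 0.792814, atanh(0.95) = 1.831781
z = (z_r − z_0)·√(n−3) = (0.792814 − 1.831781)·√25 = -1.038967 · 5.000000 = -5.195

-5.195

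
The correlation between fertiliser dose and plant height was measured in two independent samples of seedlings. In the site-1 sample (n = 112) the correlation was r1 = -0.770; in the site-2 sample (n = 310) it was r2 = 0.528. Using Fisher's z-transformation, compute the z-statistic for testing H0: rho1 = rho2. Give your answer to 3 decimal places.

-14.419

Fisher z-transforms: z1 = atanh(-0.770) = -1.020328, z2 = atanh(0.528) = 0.587368; difference d = -1.607696
Var(d) = 1/109 + 1/307 = 0.0091743 + 0.0032573 = 0.0124316
z = d/√Var(d) = -1.607696 / √0.0124316 = -1.607696 / 0.111497 = -14.419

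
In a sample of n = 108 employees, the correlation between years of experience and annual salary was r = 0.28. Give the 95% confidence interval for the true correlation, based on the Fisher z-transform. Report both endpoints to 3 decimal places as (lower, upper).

(0.096, 0.445)

z_r = atanh(0.28) = 0.287682;  SE = 1/√(n−3) = 1/√105 = 0.097590
z-limits: 0.287682 ± 1.960·0.097590 = 0.287682 ± 0.191276 = [0.096406, 0.478958]
ρ-limits: (tanh 0.096406, tanh 0.478958) = (0.096, 0.445)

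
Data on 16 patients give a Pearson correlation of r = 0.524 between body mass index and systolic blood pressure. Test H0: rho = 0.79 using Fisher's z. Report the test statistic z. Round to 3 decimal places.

-1.765

z_r = atanh(0.524) = 0.581838,  z_0 = atanh(0.79) = 1.071432
SE = 1/√(n−3) = 1/√13 = 0.277350
z = (z_r − z_0)/SE = (0.581838 − 1.071432) / 0.277350 = -0.489594 / 0.277350 = -1.765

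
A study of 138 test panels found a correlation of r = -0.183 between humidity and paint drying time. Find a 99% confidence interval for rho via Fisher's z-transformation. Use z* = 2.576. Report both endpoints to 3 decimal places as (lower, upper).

Fisher z: z_r = atanh(r) = ½·ln((1+(-0.183))/(1−(-0.183))) = -0.185085
SE(z) = 1/√(n−3) = 1/√135 = 0.086066
99% ⇒ z* = 2.576; margin = 2.576·0.086066 = 0.221706
CI on z-scale: (-0.406791, 0.036621)
Back-transform: tanh(-0.406791) = -0.385745, tanh(0.036621) = 0.036605

(-0.386, 0.037)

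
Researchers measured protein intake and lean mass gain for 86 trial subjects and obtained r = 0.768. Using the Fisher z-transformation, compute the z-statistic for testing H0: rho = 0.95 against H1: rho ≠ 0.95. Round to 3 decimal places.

z_r = atanh(0.768) = 1.015433,  z_0 = atanh(0.95) = 1.831781
SE = 1/√(n−3) = 1/√83 = 0.109764
z = (z_r − z_0)/SE = (1.015433 − 1.831781) / 0.109764 = -0.816348 / 0.109764 = -7.437

-7.437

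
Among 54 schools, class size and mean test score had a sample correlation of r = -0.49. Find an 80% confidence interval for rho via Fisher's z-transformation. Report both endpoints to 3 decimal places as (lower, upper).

(-0.614, -0.342)

Fisher z: z_r = atanh(r) = ½·ln((1+(-0.49))/(1−(-0.49))) = -0.536060
SE(z) = 1/√(n−3) = 1/√51 = 0.140028
80% ⇒ z* = 1.282; margin = 1.282·0.140028 = 0.179516
CI on z-scale: (-0.715576, -0.356544)
Back-transform: tanh(-0.715576) = -0.614161, tanh(-0.356544) = -0.342166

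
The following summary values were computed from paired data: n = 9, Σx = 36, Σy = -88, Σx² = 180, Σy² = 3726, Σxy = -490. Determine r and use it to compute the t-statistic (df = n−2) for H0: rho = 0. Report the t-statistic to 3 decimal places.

-1.259

S_xy = nΣxy − ΣxΣy = 9·(-490) − 36·(-88) = -4410 − (-3168) = -1242
S_xx = nΣx² − (Σx)² = 9·180 − 36² = 1620 − 1296 = 324
S_yy = nΣy² − (Σy)² = 9·3726 − (-88)² = 33534 − 7744 = 25790
r = S_xy / √(S_xx·S_yy) = -1242 / √(324·25790) = -1242 / √8355960 = -1242 / 2890.6677 = -0.4297
t = r·√(n−2)/√(1−r²) = -0.4297·√7 / √(1−0.184642) = -1.136879 / 0.902972 = -1.259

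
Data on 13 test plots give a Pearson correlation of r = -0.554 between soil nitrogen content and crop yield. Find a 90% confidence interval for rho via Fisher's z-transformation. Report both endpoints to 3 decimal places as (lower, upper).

z_r = atanh(-0.554) = -0.624134;  SE = 1/√(n−3) = 1/√10 = 0.316228
z-limits: -0.624134 ± 1.645·0.316228 = -0.624134 ± 0.520195 = [-1.144329, -0.103939]
ρ-limits: (tanh -1.144329, tanh -0.103939) = (-0.816, -0.104)

(-0.816, -0.104)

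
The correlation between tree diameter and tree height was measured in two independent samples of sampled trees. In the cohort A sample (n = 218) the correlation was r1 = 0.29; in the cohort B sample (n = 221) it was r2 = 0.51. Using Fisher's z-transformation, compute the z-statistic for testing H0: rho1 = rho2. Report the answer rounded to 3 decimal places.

z1 = atanh(0.29) = 0.298566,  z2 = atanh(0.51) = 0.562730
SE = √(1/(n1−3) + 1/(n2−3)) = √(1/215 + 1/218) = √(0.0046512 + 0.0045872) = √0.0092384 = 0.096117
z = (z1 − z2)/SE = (0.298566 − 0.562730) / 0.096117 = -0.264164 / 0.096117 = -2.748

-2.748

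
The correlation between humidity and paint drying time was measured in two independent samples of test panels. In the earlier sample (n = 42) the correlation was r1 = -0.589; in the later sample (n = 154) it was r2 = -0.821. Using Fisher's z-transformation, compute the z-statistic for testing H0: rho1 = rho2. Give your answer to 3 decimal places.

2.693

z1 = atanh(-0.589) = -0.676133,  z2 = atanh(-0.821) = -1.159878
SE = √(1/(n1−3) + 1/(n2−3)) = √(1/39 + 1/151) = √(0.0256410 + 0.0066225) = √0.0322635 = 0.179620
z = (z1 − z2)/SE = (-0.676133 − (-1.159878)) / 0.179620 = 0.483745 / 0.179620 = 2.693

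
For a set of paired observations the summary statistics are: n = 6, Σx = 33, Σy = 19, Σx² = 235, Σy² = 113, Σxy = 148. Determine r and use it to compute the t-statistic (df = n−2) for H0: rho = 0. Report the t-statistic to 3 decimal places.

Numerator: nΣxy − (Σx)(Σy) = 6·148 − (33)(19) = 261
Denominator: √[(nΣx²−(Σx)²)(nΣy²−(Σy)²)]
  nΣx²−(Σx)² = 6·235 − 1089 = 321;  nΣy²−(Σy)² = 6·113 − 361 = 317
  √(321·317) = √101757 = 318.9937
r = 261 / 318.9937 = 0.8182
t = r·√(n−2)/√(1−r²) = 0.8182·√4 / √(1−0.669451) = 1.636400 / 0.574934 = 2.846

2.846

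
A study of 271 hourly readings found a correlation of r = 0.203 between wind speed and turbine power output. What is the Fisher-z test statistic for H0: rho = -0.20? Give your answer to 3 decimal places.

6.689

Fisher z: atanh(0.203) = 0.205860, atanh(-0.20) = -0.202733
z = (z_r − z_0)·√(n−3) = (0.205860 − (-0.202733))·√268 = 0.408593 · 16.370706 = 6.689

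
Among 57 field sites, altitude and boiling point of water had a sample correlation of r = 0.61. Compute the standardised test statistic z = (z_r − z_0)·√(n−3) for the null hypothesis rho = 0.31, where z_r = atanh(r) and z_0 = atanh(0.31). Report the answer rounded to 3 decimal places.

2.854

z_r = atanh(0.61) = 0.708921,  z_0 = atanh(0.31) = 0.320545
SE = 1/√(n−3) = 1/√54 = 0.136083
z = (z_r − z_0)/SE = (0.708921 − 0.320545) / 0.136083 = 0.388376 / 0.136083 = 2.854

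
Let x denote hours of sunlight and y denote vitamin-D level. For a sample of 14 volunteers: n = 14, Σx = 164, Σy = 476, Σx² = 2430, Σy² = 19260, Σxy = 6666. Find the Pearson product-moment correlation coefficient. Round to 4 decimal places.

Numerator: nΣxy − (Σx)(Σy) = 14·6666 − (164)(476) = 15260
Denominator: √[(nΣx²−(Σx)²)(nΣy²−(Σy)²)]
  nΣx²−(Σx)² = 14·2430 − 26896 = 7124;  nΣy²−(Σy)² = 14·19260 − 226576 = 43064
  √(7124·43064) = √306787936 = 17515.3629
r = 15260 / 17515.3629 = 0.8712

0.8712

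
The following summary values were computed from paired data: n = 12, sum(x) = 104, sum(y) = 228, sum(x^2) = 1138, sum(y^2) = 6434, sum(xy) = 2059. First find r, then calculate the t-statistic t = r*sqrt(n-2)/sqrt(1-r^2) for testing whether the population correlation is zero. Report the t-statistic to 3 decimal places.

S_xy = nΣxy − ΣxΣy = 12·2059 − 104·228 = 24708 − 23712 = 996
S_xx = nΣx² − (Σx)² = 12·1138 − 104² = 13656 − 10816 = 2840
S_yy = nΣy² − (Σy)² = 12·6434 − 228² = 77208 − 51984 = 25224
r = S_xy / √(S_xx·S_yy) = 996 / √(2840·25224) = 996 / √71636160 = 996 / 8463.8147 = 0.1177
t = r·√(n−2)/√(1−r²) = 0.1177·√10 / √(1−0.013853) = 0.372200 / 0.993049 = 0.375

0.375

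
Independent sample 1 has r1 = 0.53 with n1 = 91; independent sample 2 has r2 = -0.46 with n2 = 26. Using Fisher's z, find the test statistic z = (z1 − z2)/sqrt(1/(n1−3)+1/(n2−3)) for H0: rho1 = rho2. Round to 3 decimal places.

Fisher z-transforms: z1 = atanh(0.53) = 0.590145, z2 = atanh(-0.46) = -0.497311; difference d = 1.087456
Var(d) = 1/88 + 1/23 = 0.0113636 + 0.0434783 = 0.0548419
z = d/√Var(d) = 1.087456 / √0.0548419 = 1.087456 / 0.234183 = 4.644

4.644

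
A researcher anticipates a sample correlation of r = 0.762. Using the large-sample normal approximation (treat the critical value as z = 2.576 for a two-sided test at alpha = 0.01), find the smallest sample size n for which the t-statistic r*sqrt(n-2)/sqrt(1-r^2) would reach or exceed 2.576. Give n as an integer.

r√(n−2)/√(1−r²) ≥ 2.576  ⇔  n−2 ≥ (2.576)²·(1−r²)/r²
(1−r²)/r² = (1−0.580644)/0.580644 = 0.7222
n ≥ 2 + 6.635776·0.7222 = 2 + 4.7924 = 6.7924
⌈6.7924⌉ = 7

7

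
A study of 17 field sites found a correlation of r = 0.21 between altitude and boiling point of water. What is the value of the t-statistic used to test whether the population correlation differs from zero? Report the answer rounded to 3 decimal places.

0.832

1 − r² = 1 − 0.0441 = 0.9559;  √(1−r²) = 0.977701
√(n−2) = √15 = 3.872983
t = r·√(n−2)/√(1−r²) = 0.21 · 3.872983 / 0.977701 = 0.832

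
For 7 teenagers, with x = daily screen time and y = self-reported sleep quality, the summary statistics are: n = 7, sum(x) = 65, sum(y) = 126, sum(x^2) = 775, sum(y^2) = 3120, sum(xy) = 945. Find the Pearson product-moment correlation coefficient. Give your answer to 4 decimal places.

-0.5887

S_xy = nΣxy − ΣxΣy = 7·945 − 65·126 = 6615 − 8190 = -1575
S_xx = nΣx² − (Σx)² = 7·775 − 65² = 5425 − 4225 = 1200
S_yy = nΣy² − (Σy)² = 7·3120 − 126² = 21840 − 15876 = 5964
r = S_xy / √(S_xx·S_yy) = -1575 / √(1200·5964) = -1575 / √7156800 = -1575 / 2675.2196 = -0.5887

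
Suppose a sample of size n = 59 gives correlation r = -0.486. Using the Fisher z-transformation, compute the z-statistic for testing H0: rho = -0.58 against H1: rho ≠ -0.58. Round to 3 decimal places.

Fisher z: atanh(-0.486) = -0.530810, atanh(-0.58) = -0.662463
z = (z_r − z_0)·√(n−3) = (-0.530810 − (-0.662463))·√56 = 0.131653 · 7.483315 = 0.985

0.985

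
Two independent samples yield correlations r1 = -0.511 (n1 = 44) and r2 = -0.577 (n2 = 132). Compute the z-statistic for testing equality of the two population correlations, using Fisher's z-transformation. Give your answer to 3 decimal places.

z1 = atanh(-0.511) = -0.564082,  z2 = atanh(-0.577) = -0.657954
SE = √(1/(n1−3) + 1/(n2−3)) = √(1/41 + 1/129) = √(0.0243902 + 0.0077519) = √0.0321421 = 0.179282
z = (z1 − z2)/SE = (-0.564082 − (-0.657954)) / 0.179282 = 0.093872 / 0.179282 = 0.524

0.524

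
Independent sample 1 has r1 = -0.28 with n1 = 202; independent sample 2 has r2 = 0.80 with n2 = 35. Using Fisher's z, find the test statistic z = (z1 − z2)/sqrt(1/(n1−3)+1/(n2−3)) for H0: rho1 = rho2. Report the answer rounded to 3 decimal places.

Fisher z-transforms: z1 = atanh(-0.28) = -0.287682, z2 = atanh(0.80) = 1.098612; difference d = -1.386294
Var(d) = 1/199 + 1/32 = 0.0050251 + 0.0312500 = 0.0362751
z = d/√Var(d) = -1.386294 / √0.0362751 = -1.386294 / 0.190460 = -7.279

-7.279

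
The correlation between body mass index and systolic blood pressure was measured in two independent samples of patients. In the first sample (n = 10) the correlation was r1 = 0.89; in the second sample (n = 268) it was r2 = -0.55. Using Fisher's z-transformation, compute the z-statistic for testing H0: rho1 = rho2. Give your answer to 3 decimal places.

z1 = atanh(0.89) = 1.421926,  z2 = atanh(-0.55) = -0.618381
SE = √(1/(n1−3) + 1/(n2−3)) = √(1/7 + 1/265) = √(0.1428571 + 0.0037736) = √0.1466307 = 0.382924
z = (z1 − z2)/SE = (1.421926 − (-0.618381)) / 0.382924 = 2.040307 / 0.382924 = 5.328

5.328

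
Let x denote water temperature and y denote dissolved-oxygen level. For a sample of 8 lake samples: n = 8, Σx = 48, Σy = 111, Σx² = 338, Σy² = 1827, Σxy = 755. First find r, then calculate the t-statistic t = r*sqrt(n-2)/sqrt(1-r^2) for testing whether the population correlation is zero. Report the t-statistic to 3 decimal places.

Numerator: nΣxy − (Σx)(Σy) = 8·755 − (48)(111) = 712
Denominator: √[(nΣx²−(Σx)²)(nΣy²−(Σy)²)]
  nΣx²−(Σx)² = 8·338 − 2304 = 400;  nΣy²−(Σy)² = 8·1827 − 12321 = 2295
  √(400·2295) = √918000 = 958.1232
r = 712 / 958.1232 = 0.7431
t = r·√(n−2)/√(1−r²) = 0.7431·√6 / √(1−0.552198) = 1.820216 / 0.669180 = 2.720

2.720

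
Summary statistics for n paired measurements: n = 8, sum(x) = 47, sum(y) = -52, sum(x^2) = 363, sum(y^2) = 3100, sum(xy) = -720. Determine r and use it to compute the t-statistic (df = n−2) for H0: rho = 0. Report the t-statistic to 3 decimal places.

S_xy = nΣxy − ΣxΣy = 8·(-720) − 47·(-52) = -5760 − (-2444) = -3316
S_xx = nΣx² − (Σx)² = 8·363 − 47² = 2904 − 2209 = 695
S_yy = nΣy² − (Σy)² = 8·3100 − (-52)² = 24800 − 2704 = 22096
r = S_xy / √(S_xx·S_yy) = -3316 / √(695·22096) = -3316 / √15356720 = -3316 / 3918.7651 = -0.8462
t = r·√(n−2)/√(1−r²) = -0.8462·√6 / √(1−0.716054) = -2.072758 / 0.532866 = -3.890

-3.890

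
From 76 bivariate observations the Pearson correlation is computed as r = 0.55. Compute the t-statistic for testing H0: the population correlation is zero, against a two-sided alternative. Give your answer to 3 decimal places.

5.665

1 − r² = 1 − 0.3025 = 0.6975;  √(1−r²) = 0.835165
√(n−2) = √74 = 8.602325
t = r·√(n−2)/√(1−r²) = 0.55 · 8.602325 / 0.835165 = 5.665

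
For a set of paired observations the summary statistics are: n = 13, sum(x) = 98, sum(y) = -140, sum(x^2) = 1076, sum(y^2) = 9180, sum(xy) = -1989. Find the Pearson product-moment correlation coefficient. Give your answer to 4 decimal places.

-0.5804

S_xy = nΣxy − ΣxΣy = 13·(-1989) − 98·(-140) = -25857 − (-13720) = -12137
S_xx = nΣx² − (Σx)² = 13·1076 − 98² = 13988 − 9604 = 4384
S_yy = nΣy² − (Σy)² = 13·9180 − (-140)² = 119340 − 19600 = 99740
r = S_xy / √(S_xx·S_yy) = -12137 / √(4384·99740) = -12137 / √437260160 = -12137 / 20910.7666 = -0.5804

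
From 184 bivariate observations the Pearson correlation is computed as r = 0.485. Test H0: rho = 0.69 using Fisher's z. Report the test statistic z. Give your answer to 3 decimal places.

-4.284

z_r = atanh(0.485) = 0.529502,  z_0 = atanh(0.69) = 0.847956
SE = 1/√(n−3) = 1/√181 = 0.074329
z = (z_r − z_0)/SE = (0.529502 − 0.847956) / 0.074329 = -0.318454 / 0.074329 = -4.284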